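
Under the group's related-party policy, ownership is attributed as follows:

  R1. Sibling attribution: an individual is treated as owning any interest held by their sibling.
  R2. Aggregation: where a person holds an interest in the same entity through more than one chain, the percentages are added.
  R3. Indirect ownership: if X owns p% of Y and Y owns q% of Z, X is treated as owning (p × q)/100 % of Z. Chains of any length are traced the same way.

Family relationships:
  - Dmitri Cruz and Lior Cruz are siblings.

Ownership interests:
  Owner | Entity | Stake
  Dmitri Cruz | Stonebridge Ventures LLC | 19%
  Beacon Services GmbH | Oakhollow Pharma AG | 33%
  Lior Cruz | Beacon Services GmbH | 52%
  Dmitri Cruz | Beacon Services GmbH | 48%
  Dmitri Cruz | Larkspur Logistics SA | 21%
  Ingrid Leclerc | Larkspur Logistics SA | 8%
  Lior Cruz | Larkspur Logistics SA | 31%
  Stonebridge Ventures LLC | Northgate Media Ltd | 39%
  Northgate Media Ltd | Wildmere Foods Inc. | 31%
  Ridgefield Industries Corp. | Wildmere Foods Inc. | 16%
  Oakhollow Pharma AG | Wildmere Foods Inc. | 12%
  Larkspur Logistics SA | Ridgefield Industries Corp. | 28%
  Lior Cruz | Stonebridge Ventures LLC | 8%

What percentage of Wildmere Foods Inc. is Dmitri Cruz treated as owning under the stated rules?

By sibling attribution (R1), Dmitri Cruz is treated as also owning Lior Cruz's interest in Larkspur Logistics SA, giving 21% + 31% = 52%.
By sibling attribution (R1), Dmitri Cruz is treated as also owning Lior Cruz's interest in Stonebridge Ventures LLC, giving 19% + 8% = 27%.
By sibling attribution (R1), Dmitri Cruz is treated as also owning Lior Cruz's interest in Beacon Services GmbH, giving 48% + 52% = 100%.
Chain via Larkspur Logistics SA → Ridgefield Industries Corp. (R3): 52% × 28% × 16% = 2.3296% of Wildmere Foods Inc.
Chain via Stonebridge Ventures LLC → Northgate Media Ltd (R3): 27% × 39% × 31% = 3.2643% of Wildmere Foods Inc.
Chain via Beacon Services GmbH → Oakhollow Pharma AG (R3): 100% × 33% × 12% = 3.96% of Wildmere Foods Inc.
Aggregating (R2): 2.3296% + 3.2643% + 3.96% = 9.5539%.

9.5539%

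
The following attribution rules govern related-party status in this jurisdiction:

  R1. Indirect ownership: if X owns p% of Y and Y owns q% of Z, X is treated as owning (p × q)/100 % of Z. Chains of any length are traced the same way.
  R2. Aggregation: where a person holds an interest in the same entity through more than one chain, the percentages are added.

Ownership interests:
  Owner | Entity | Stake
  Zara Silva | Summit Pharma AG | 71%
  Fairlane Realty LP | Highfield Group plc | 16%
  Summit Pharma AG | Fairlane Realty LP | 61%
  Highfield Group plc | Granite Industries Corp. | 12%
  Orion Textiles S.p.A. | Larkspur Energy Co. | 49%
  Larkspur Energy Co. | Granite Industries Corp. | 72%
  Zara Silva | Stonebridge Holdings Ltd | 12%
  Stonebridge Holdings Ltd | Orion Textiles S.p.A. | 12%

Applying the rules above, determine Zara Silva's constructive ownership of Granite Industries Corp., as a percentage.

Chain via Summit Pharma AG → Fairlane Realty LP → Highfield Group plc (R1): 71% × 61% × 16% × 12% = 0.831552% of Granite Industries Corp.
Chain via Stonebridge Holdings Ltd → Orion Textiles S.p.A. → Larkspur Energy Co. (R1): 12% × 12% × 49% × 72% = 0.508032% of Granite Industries Corp.
Aggregating (R2): 0.831552% + 0.508032% = 1.339584%.

1.339584%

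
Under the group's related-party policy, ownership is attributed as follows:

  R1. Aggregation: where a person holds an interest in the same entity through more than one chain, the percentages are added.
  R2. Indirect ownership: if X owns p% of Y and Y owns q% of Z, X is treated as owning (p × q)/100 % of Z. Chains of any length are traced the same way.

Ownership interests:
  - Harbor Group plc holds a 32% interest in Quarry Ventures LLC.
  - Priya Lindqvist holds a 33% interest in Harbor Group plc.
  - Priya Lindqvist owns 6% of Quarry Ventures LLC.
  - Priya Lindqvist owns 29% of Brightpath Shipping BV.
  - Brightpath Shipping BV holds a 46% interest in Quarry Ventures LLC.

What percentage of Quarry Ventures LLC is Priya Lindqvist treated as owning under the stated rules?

Chain via Brightpath Shipping BV (R2): 29% × 46% = 13.34% of Quarry Ventures LLC.
Chain via Harbor Group plc (R2): 33% × 32% = 10.56% of Quarry Ventures LLC.
Direct interest in Quarry Ventures LLC: 6%.
Aggregating (R1): 13.34% + 10.56% + 6% = 29.9%.

29.9%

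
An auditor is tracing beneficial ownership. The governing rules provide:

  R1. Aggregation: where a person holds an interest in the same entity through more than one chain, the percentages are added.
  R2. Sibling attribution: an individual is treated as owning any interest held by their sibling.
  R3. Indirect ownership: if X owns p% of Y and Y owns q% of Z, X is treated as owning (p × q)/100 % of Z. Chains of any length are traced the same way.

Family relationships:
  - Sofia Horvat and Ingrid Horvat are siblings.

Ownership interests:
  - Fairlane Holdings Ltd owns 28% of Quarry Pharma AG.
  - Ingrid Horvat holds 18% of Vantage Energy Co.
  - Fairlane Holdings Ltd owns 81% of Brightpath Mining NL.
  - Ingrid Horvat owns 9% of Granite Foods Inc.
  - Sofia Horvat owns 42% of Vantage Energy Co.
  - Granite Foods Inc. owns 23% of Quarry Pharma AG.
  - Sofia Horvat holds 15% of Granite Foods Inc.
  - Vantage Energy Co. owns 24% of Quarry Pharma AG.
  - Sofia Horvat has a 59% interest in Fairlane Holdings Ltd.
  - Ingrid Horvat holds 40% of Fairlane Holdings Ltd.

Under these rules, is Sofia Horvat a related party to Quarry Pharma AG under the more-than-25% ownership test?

Yes

By sibling attribution (R2), Sofia Horvat is treated as also owning Ingrid Horvat's interest in Vantage Energy Co, giving 42% + 18% = 60%.
By sibling attribution (R2), Sofia Horvat is treated as also owning Ingrid Horvat's interest in Granite Foods Inc, giving 15% + 9% = 24%.
By sibling attribution (R2), Sofia Horvat is treated as also owning Ingrid Horvat's interest in Fairlane Holdings Ltd, giving 59% + 40% = 99%.
Chain via Vantage Energy Co. (R3): 60% × 24% = 14.4% of Quarry Pharma AG.
Chain via Granite Foods Inc. (R3): 24% × 23% = 5.52% of Quarry Pharma AG.
Chain via Fairlane Holdings Ltd (R3): 99% × 28% = 27.72% of Quarry Pharma AG.
Aggregating (R1): 14.4% + 5.52% + 27.72% = 47.64%.
47.64% exceeds the 25% threshold, so Sofia is a related party to Quarry Pharma AG.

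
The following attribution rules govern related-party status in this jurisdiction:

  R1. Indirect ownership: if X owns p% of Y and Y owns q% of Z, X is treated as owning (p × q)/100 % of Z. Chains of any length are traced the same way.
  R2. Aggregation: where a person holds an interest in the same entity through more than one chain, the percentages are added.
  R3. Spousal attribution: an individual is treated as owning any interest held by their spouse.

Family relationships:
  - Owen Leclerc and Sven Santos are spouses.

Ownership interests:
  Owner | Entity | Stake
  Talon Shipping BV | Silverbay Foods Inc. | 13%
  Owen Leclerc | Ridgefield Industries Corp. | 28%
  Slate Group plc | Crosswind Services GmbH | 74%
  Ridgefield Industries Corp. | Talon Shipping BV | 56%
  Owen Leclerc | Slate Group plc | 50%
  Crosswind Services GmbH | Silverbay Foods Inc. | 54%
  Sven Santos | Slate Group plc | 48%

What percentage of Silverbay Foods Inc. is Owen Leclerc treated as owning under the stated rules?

41.1992%

By spousal attribution (R3), Owen Leclerc is treated as also owning Sven Santos's interest in Slate Group plc, giving 50% + 48% = 98%.
Chain via Slate Group plc → Crosswind Services GmbH (R1): 98% × 74% × 54% = 39.1608% of Silverbay Foods Inc.
Chain via Ridgefield Industries Corp. → Talon Shipping BV (R1): 28% × 56% × 13% = 2.0384% of Silverbay Foods Inc.
Aggregating (R2): 39.1608% + 2.0384% = 41.1992%.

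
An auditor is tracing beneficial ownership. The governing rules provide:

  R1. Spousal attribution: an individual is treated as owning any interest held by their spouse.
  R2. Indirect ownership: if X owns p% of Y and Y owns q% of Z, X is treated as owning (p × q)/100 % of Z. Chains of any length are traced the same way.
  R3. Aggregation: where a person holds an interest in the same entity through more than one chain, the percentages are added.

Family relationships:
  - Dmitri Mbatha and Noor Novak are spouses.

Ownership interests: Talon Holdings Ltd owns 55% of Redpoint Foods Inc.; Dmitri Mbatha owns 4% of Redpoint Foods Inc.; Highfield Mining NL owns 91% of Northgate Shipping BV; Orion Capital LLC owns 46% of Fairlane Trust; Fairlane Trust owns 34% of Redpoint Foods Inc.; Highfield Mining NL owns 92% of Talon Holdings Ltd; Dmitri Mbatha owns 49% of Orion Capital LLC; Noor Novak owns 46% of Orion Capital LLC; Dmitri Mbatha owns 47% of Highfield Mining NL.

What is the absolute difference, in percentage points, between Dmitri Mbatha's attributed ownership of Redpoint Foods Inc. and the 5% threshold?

By spousal attribution (R1), Dmitri Mbatha is treated as also owning Noor Novak's interest in Orion Capital LLC, giving 49% + 46% = 95%.
Chain via Orion Capital LLC → Fairlane Trust (R2): 95% × 46% × 34% = 14.858% of Redpoint Foods Inc.
Chain via Highfield Mining NL → Talon Holdings Ltd (R2): 47% × 92% × 55% = 23.782% of Redpoint Foods Inc.
Direct interest in Redpoint Foods Inc: 4%.
Aggregating (R3): 14.858% + 23.782% + 4% = 42.64%.
42.64% exceeds the 5% threshold by 37.64 percentage points.

37.64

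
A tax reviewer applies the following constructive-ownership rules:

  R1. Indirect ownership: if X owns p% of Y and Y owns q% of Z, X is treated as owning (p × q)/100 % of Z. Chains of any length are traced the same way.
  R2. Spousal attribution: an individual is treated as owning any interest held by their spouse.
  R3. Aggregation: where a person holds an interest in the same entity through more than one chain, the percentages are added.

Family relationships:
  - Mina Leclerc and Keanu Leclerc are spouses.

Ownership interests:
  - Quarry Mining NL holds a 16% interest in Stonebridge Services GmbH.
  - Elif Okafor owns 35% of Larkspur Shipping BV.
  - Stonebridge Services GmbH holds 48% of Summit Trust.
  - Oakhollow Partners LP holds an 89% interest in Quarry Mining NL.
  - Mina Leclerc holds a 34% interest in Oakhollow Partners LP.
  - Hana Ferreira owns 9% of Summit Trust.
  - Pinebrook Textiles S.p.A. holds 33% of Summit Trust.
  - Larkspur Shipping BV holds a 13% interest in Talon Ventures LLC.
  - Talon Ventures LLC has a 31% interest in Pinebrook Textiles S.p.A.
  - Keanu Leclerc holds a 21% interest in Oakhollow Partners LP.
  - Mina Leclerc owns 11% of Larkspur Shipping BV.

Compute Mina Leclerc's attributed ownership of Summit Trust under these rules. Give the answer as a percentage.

3.905649%

By spousal attribution (R2), Mina Leclerc is treated as also owning Keanu Leclerc's interest in Oakhollow Partners LP, giving 34% + 21% = 55%.
Chain via Oakhollow Partners LP → Quarry Mining NL → Stonebridge Services GmbH (R1): 55% × 89% × 16% × 48% = 3.75936% of Summit Trust.
Chain via Larkspur Shipping BV → Talon Ventures LLC → Pinebrook Textiles S.p.A. (R1): 11% × 13% × 31% × 33% = 0.146289% of Summit Trust.
Aggregating (R3): 3.75936% + 0.146289% = 3.905649%.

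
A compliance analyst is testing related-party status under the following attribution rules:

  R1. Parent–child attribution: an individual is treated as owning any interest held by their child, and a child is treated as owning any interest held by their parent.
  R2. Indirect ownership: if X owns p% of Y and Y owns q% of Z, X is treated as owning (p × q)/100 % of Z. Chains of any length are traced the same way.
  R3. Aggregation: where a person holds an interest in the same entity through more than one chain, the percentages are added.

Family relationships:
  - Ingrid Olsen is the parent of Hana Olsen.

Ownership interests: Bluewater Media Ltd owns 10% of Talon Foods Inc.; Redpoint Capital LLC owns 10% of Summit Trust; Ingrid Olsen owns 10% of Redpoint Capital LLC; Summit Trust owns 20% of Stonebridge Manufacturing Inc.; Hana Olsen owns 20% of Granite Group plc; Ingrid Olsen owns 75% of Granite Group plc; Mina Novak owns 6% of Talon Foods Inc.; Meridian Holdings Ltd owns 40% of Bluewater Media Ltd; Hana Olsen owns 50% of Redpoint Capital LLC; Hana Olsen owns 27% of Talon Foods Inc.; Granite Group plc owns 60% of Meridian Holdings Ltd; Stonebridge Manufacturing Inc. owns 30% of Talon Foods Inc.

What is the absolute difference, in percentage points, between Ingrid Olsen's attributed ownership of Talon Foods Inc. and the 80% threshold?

By parent–child attribution (R1), Ingrid Olsen is treated as also owning Hana Olsen's interest in Redpoint Capital LLC, giving 10% + 50% = 60%.
By parent–child attribution (R1), Ingrid Olsen is treated as also owning Hana Olsen's interest in Granite Group plc, giving 75% + 20% = 95%.
By parent–child attribution (R1), Ingrid Olsen is treated as owning Hana Olsen's 27% interest in Talon Foods Inc.
Chain via Redpoint Capital LLC → Summit Trust → Stonebridge Manufacturing Inc. (R2): 60% × 10% × 20% × 30% = 0.36% of Talon Foods Inc.
Chain via Granite Group plc → Meridian Holdings Ltd → Bluewater Media Ltd (R2): 95% × 60% × 40% × 10% = 2.28% of Talon Foods Inc.
Direct interest in Talon Foods Inc: 27%.
Aggregating (R3): 0.36% + 2.28% + 27% = 29.64%.
29.64% falls short of the 80% threshold by 50.36 percentage points.

50.36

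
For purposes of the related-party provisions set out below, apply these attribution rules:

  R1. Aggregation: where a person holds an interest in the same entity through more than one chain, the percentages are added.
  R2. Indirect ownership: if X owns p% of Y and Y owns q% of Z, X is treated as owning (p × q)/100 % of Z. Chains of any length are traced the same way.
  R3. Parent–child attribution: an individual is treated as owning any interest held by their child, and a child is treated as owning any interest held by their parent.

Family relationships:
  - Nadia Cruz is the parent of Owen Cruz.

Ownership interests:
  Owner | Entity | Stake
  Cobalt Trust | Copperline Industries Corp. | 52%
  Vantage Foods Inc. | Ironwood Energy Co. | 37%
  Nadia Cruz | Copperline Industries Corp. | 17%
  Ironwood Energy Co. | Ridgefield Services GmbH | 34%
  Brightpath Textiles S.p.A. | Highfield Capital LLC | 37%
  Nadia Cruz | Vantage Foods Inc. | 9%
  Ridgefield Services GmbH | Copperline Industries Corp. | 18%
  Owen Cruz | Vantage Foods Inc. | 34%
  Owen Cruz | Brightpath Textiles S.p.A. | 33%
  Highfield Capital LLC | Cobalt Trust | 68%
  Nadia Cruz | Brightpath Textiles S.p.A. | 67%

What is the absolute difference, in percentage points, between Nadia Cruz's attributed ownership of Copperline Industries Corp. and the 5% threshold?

26.056892

By parent–child attribution (R3), Nadia Cruz is treated as also owning Owen Cruz's interest in Brightpath Textiles S.p.A, giving 67% + 33% = 100%.
By parent–child attribution (R3), Nadia Cruz is treated as also owning Owen Cruz's interest in Vantage Foods Inc, giving 9% + 34% = 43%.
Chain via Brightpath Textiles S.p.A. → Highfield Capital LLC → Cobalt Trust (R2): 100% × 37% × 68% × 52% = 13.0832% of Copperline Industries Corp.
Chain via Vantage Foods Inc. → Ironwood Energy Co. → Ridgefield Services GmbH (R2): 43% × 37% × 34% × 18% = 0.973692% of Copperline Industries Corp.
Direct interest in Copperline Industries Corp: 17%.
Aggregating (R1): 13.0832% + 0.973692% + 17% = 31.056892%.
31.056892% exceeds the 5% threshold by 26.056892 percentage points.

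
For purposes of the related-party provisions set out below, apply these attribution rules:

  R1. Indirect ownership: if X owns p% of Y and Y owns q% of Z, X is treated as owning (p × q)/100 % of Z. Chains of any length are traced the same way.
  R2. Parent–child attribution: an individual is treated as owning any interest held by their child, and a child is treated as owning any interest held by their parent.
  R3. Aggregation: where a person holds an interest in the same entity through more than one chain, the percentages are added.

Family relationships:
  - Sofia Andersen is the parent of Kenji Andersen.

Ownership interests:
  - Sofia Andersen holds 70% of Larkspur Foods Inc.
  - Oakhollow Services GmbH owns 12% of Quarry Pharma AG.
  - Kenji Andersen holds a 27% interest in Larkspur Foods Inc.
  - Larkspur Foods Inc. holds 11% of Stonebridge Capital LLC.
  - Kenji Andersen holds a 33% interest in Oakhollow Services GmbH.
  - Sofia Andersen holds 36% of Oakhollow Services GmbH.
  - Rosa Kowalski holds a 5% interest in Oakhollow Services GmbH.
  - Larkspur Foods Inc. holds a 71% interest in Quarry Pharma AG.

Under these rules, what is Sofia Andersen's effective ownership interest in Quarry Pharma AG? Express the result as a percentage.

77.15%

By parent–child attribution (R2), Sofia Andersen is treated as also owning Kenji Andersen's interest in Oakhollow Services GmbH, giving 36% + 33% = 69%.
By parent–child attribution (R2), Sofia Andersen is treated as also owning Kenji Andersen's interest in Larkspur Foods Inc, giving 70% + 27% = 97%.
Chain via Oakhollow Services GmbH (R1): 69% × 12% = 8.28% of Quarry Pharma AG.
Chain via Larkspur Foods Inc. (R1): 97% × 71% = 68.87% of Quarry Pharma AG.
Aggregating (R3): 8.28% + 68.87% = 77.15%.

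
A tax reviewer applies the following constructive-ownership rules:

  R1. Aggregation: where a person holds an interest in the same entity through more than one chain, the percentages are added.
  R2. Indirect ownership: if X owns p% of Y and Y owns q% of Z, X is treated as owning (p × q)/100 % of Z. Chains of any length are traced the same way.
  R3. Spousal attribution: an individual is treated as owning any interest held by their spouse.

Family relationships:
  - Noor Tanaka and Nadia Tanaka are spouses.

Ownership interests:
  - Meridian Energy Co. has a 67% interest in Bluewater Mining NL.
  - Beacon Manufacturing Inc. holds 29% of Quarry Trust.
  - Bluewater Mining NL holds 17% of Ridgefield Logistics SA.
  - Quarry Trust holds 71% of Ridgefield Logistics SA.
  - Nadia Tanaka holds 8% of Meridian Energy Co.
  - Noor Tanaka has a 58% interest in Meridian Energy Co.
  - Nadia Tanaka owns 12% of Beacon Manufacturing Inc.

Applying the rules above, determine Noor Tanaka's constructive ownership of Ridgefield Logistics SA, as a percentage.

By spousal attribution (R3), Noor Tanaka is treated as also owning Nadia Tanaka's interest in Meridian Energy Co, giving 58% + 8% = 66%.
By spousal attribution (R3), Noor Tanaka is treated as owning Nadia Tanaka's 12% interest in Beacon Manufacturing Inc.
Chain via Meridian Energy Co. → Bluewater Mining NL (R2): 66% × 67% × 17% = 7.5174% of Ridgefield Logistics SA.
Chain via Beacon Manufacturing Inc. → Quarry Trust (R2): 12% × 29% × 71% = 2.4708% of Ridgefield Logistics SA.
Aggregating (R1): 7.5174% + 2.4708% = 9.9882%.

9.9882%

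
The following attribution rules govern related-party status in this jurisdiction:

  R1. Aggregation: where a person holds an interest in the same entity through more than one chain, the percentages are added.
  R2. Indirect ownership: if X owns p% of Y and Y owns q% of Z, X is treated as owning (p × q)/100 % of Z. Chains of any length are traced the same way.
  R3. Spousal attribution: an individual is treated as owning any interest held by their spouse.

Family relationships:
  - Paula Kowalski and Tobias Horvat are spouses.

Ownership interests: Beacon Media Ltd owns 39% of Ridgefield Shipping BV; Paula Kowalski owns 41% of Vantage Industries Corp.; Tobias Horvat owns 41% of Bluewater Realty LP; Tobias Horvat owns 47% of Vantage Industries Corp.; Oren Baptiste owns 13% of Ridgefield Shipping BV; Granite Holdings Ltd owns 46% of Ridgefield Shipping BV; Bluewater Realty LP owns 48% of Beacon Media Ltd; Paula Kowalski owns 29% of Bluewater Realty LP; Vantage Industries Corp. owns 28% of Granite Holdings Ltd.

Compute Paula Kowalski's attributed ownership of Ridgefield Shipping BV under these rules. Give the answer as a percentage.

24.4384%

By spousal attribution (R3), Paula Kowalski is treated as also owning Tobias Horvat's interest in Bluewater Realty LP, giving 29% + 41% = 70%.
By spousal attribution (R3), Paula Kowalski is treated as also owning Tobias Horvat's interest in Vantage Industries Corp, giving 41% + 47% = 88%.
Chain via Bluewater Realty LP → Beacon Media Ltd (R2): 70% × 48% × 39% = 13.104% of Ridgefield Shipping BV.
Chain via Vantage Industries Corp. → Granite Holdings Ltd (R2): 88% × 28% × 46% = 11.3344% of Ridgefield Shipping BV.
Aggregating (R1): 13.104% + 11.3344% = 24.4384%.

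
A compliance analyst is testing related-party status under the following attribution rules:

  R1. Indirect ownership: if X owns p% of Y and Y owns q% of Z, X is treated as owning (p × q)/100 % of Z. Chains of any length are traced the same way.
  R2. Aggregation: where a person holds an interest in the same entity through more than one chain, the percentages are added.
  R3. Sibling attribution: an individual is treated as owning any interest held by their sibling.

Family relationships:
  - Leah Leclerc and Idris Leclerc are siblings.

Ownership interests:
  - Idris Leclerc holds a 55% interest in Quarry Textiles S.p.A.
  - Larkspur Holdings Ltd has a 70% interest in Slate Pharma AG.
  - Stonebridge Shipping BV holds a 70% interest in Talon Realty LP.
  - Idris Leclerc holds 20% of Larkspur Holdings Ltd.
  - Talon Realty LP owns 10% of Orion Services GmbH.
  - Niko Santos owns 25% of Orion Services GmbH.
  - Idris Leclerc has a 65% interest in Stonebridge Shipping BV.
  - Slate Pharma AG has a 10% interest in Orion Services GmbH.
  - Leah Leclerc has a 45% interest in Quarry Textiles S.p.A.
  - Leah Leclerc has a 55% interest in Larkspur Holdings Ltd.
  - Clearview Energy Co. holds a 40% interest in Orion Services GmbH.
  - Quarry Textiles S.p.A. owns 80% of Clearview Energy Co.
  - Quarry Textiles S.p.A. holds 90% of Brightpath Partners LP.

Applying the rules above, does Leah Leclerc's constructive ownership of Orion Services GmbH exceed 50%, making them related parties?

No

By sibling attribution (R3), Leah Leclerc is treated as also owning Idris Leclerc's interest in Quarry Textiles S.p.A, giving 45% + 55% = 100%.
By sibling attribution (R3), Leah Leclerc is treated as also owning Idris Leclerc's interest in Larkspur Holdings Ltd, giving 55% + 20% = 75%.
By sibling attribution (R3), Leah Leclerc is treated as owning Idris Leclerc's 65% interest in Stonebridge Shipping BV.
Chain via Quarry Textiles S.p.A. → Clearview Energy Co. (R1): 100% × 80% × 40% = 32% of Orion Services GmbH.
Chain via Larkspur Holdings Ltd → Slate Pharma AG (R1): 75% × 70% × 10% = 5.25% of Orion Services GmbH.
Chain via Stonebridge Shipping BV → Talon Realty LP (R1): 65% × 70% × 10% = 4.55% of Orion Services GmbH.
Aggregating (R2): 32% + 5.25% + 4.55% = 41.8%.
41.8% does not exceed the 50% threshold, so Leah is not a related party to Orion Services GmbH.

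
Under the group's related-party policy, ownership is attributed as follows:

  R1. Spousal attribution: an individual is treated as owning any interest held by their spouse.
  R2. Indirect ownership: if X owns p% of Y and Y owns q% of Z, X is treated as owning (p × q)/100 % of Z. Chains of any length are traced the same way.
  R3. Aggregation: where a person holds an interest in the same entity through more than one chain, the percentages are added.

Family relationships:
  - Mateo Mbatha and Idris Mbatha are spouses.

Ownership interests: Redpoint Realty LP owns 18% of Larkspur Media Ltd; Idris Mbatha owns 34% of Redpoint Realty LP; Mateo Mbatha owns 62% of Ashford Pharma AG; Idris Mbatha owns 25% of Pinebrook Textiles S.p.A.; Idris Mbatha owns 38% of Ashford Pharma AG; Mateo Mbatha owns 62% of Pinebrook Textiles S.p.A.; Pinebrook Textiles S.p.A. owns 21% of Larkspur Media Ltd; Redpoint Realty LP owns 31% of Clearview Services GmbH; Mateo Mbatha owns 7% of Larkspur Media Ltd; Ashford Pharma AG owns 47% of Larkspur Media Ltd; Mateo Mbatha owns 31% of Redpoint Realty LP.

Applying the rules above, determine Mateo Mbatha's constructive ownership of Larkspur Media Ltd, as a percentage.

By spousal attribution (R1), Mateo Mbatha is treated as also owning Idris Mbatha's interest in Redpoint Realty LP, giving 31% + 34% = 65%.
By spousal attribution (R1), Mateo Mbatha is treated as also owning Idris Mbatha's interest in Ashford Pharma AG, giving 62% + 38% = 100%.
By spousal attribution (R1), Mateo Mbatha is treated as also owning Idris Mbatha's interest in Pinebrook Textiles S.p.A, giving 62% + 25% = 87%.
Chain via Redpoint Realty LP (R2): 65% × 18% = 11.7% of Larkspur Media Ltd.
Chain via Ashford Pharma AG (R2): 100% × 47% = 47% of Larkspur Media Ltd.
Chain via Pinebrook Textiles S.p.A. (R2): 87% × 21% = 18.27% of Larkspur Media Ltd.
Direct interest in Larkspur Media Ltd: 7%.
Aggregating (R3): 11.7% + 47% + 18.27% + 7% = 83.97%.

83.97%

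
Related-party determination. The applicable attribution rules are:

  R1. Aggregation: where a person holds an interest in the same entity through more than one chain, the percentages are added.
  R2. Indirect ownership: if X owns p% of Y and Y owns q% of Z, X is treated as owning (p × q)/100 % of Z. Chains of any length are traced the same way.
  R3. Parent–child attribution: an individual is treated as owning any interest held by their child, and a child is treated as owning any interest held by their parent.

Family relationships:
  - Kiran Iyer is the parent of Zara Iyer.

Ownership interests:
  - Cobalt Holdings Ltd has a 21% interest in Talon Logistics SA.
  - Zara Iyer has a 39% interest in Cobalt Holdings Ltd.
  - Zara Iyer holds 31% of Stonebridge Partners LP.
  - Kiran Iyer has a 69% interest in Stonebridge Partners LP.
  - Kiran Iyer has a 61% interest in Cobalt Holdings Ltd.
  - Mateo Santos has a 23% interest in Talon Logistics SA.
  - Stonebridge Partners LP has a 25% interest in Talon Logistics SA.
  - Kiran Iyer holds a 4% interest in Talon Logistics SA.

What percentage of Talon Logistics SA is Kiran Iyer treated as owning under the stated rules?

By parent–child attribution (R3), Kiran Iyer is treated as also owning Zara Iyer's interest in Cobalt Holdings Ltd, giving 61% + 39% = 100%.
By parent–child attribution (R3), Kiran Iyer is treated as also owning Zara Iyer's interest in Stonebridge Partners LP, giving 69% + 31% = 100%.
Chain via Cobalt Holdings Ltd (R2): 100% × 21% = 21% of Talon Logistics SA.
Chain via Stonebridge Partners LP (R2): 100% × 25% = 25% of Talon Logistics SA.
Direct interest in Talon Logistics SA: 4%.
Aggregating (R1): 21% + 25% + 4% = 50%.

50%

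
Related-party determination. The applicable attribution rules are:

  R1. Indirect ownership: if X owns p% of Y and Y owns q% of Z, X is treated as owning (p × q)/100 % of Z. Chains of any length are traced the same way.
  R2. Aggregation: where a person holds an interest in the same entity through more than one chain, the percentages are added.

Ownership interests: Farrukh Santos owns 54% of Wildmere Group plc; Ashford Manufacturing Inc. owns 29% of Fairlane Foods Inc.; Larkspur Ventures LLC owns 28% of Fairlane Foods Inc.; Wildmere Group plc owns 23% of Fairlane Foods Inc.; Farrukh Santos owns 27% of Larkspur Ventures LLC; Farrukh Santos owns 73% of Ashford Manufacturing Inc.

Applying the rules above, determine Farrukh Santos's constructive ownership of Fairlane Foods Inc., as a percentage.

Chain via Wildmere Group plc (R1): 54% × 23% = 12.42% of Fairlane Foods Inc.
Chain via Larkspur Ventures LLC (R1): 27% × 28% = 7.56% of Fairlane Foods Inc.
Chain via Ashford Manufacturing Inc. (R1): 73% × 29% = 21.17% of Fairlane Foods Inc.
Aggregating (R2): 12.42% + 7.56% + 21.17% = 41.15%.

41.15%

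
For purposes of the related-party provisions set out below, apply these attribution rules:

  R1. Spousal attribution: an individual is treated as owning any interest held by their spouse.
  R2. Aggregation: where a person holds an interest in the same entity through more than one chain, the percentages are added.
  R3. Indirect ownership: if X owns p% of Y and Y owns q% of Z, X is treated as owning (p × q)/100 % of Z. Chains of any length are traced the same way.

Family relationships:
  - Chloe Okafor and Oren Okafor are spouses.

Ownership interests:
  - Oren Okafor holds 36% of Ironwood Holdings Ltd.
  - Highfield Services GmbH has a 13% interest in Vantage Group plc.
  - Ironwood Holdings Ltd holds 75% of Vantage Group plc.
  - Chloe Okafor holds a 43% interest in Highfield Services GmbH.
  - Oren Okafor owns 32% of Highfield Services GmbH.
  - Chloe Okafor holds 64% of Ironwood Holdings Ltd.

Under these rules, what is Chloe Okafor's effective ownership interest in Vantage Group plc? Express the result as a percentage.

By spousal attribution (R1), Chloe Okafor is treated as also owning Oren Okafor's interest in Ironwood Holdings Ltd, giving 64% + 36% = 100%.
By spousal attribution (R1), Chloe Okafor is treated as also owning Oren Okafor's interest in Highfield Services GmbH, giving 43% + 32% = 75%.
Chain via Ironwood Holdings Ltd (R3): 100% × 75% = 75% of Vantage Group plc.
Chain via Highfield Services GmbH (R3): 75% × 13% = 9.75% of Vantage Group plc.
Aggregating (R2): 75% + 9.75% = 84.75%.

84.75%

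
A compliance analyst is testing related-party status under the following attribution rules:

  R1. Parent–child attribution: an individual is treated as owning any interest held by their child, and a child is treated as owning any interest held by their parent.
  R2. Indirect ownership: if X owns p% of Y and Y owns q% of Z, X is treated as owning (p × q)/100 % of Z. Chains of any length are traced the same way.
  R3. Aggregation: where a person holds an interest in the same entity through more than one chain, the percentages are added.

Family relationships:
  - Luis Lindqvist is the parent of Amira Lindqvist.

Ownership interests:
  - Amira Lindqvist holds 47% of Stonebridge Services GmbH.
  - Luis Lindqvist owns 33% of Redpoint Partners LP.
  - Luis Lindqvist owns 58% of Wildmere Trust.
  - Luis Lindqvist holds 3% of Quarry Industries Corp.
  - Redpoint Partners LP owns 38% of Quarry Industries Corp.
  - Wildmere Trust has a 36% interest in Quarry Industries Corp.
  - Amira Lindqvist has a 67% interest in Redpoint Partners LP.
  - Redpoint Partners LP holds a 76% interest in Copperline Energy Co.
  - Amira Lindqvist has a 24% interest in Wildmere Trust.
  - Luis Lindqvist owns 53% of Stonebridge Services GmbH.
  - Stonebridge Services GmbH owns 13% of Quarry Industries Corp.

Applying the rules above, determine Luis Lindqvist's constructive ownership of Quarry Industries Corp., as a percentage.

By parent–child attribution (R1), Luis Lindqvist is treated as also owning Amira Lindqvist's interest in Redpoint Partners LP, giving 33% + 67% = 100%.
By parent–child attribution (R1), Luis Lindqvist is treated as also owning Amira Lindqvist's interest in Stonebridge Services GmbH, giving 53% + 47% = 100%.
By parent–child attribution (R1), Luis Lindqvist is treated as also owning Amira Lindqvist's interest in Wildmere Trust, giving 58% + 24% = 82%.
Chain via Redpoint Partners LP (R2): 100% × 38% = 38% of Quarry Industries Corp.
Chain via Stonebridge Services GmbH (R2): 100% × 13% = 13% of Quarry Industries Corp.
Chain via Wildmere Trust (R2): 82% × 36% = 29.52% of Quarry Industries Corp.
Direct interest in Quarry Industries Corp: 3%.
Aggregating (R3): 38% + 13% + 29.52% + 3% = 83.52%.

83.52%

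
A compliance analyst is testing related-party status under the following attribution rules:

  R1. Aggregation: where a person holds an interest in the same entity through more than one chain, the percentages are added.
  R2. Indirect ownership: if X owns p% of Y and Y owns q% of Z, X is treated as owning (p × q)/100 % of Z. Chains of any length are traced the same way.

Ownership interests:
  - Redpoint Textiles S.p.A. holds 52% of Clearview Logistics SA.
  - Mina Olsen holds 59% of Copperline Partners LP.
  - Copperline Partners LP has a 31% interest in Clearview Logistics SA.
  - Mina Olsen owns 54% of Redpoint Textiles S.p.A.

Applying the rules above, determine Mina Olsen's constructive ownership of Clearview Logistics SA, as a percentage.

Chain via Copperline Partners LP (R2): 59% × 31% = 18.29% of Clearview Logistics SA.
Chain via Redpoint Textiles S.p.A. (R2): 54% × 52% = 28.08% of Clearview Logistics SA.
Aggregating (R1): 18.29% + 28.08% = 46.37%.

46.37%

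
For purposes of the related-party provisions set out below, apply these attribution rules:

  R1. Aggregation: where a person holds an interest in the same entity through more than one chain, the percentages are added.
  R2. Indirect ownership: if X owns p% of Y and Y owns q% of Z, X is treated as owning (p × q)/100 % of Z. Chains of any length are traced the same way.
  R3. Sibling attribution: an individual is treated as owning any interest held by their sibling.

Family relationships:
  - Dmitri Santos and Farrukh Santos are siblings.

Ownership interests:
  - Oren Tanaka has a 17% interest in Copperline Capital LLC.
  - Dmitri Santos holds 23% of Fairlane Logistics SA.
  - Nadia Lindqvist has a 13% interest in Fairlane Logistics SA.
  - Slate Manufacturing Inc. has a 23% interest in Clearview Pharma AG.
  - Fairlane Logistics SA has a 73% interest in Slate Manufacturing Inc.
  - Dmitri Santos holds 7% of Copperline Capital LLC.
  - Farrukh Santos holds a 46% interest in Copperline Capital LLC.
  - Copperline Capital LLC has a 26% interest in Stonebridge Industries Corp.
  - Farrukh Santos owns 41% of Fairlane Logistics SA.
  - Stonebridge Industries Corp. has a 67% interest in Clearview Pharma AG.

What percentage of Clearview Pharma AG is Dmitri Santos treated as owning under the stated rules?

By sibling attribution (R3), Dmitri Santos is treated as also owning Farrukh Santos's interest in Fairlane Logistics SA, giving 23% + 41% = 64%.
By sibling attribution (R3), Dmitri Santos is treated as also owning Farrukh Santos's interest in Copperline Capital LLC, giving 7% + 46% = 53%.
Chain via Fairlane Logistics SA → Slate Manufacturing Inc. (R2): 64% × 73% × 23% = 10.7456% of Clearview Pharma AG.
Chain via Copperline Capital LLC → Stonebridge Industries Corp. (R2): 53% × 26% × 67% = 9.2326% of Clearview Pharma AG.
Aggregating (R1): 10.7456% + 9.2326% = 19.9782%.

19.9782%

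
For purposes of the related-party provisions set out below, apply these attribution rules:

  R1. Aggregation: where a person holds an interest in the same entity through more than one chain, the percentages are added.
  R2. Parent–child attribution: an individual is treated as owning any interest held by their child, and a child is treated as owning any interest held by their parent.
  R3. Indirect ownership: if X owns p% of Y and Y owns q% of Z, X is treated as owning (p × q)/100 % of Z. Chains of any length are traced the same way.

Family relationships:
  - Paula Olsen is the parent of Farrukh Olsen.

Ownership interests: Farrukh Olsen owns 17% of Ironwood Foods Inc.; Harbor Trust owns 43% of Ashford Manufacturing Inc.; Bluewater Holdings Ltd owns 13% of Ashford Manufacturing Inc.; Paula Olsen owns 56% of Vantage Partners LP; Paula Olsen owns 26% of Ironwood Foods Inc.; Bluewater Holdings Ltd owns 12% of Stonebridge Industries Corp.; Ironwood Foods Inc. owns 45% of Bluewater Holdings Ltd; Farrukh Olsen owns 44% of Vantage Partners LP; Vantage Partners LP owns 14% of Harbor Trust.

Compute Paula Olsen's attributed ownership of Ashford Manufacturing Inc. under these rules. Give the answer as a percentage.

By parent–child attribution (R2), Paula Olsen is treated as also owning Farrukh Olsen's interest in Ironwood Foods Inc, giving 26% + 17% = 43%.
By parent–child attribution (R2), Paula Olsen is treated as also owning Farrukh Olsen's interest in Vantage Partners LP, giving 56% + 44% = 100%.
Chain via Ironwood Foods Inc. → Bluewater Holdings Ltd (R3): 43% × 45% × 13% = 2.5155% of Ashford Manufacturing Inc.
Chain via Vantage Partners LP → Harbor Trust (R3): 100% × 14% × 43% = 6.02% of Ashford Manufacturing Inc.
Aggregating (R1): 2.5155% + 6.02% = 8.5355%.

8.5355%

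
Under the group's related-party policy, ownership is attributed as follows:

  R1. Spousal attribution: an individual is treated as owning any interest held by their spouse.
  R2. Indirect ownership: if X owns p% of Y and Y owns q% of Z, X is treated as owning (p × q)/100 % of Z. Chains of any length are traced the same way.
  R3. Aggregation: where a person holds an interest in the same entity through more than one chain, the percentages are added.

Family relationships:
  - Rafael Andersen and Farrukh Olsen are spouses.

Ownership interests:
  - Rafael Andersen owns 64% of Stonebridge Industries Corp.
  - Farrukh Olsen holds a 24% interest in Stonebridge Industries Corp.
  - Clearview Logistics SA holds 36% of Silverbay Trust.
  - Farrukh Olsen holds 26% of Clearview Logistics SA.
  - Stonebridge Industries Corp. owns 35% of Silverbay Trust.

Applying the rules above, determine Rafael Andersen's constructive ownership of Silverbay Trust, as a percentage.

40.16%

By spousal attribution (R1), Rafael Andersen is treated as also owning Farrukh Olsen's interest in Stonebridge Industries Corp, giving 64% + 24% = 88%.
By spousal attribution (R1), Rafael Andersen is treated as owning Farrukh Olsen's 26% interest in Clearview Logistics SA.
Chain via Stonebridge Industries Corp. (R2): 88% × 35% = 30.8% of Silverbay Trust.
Chain via Clearview Logistics SA (R2): 26% × 36% = 9.36% of Silverbay Trust.
Aggregating (R3): 30.8% + 9.36% = 40.16%.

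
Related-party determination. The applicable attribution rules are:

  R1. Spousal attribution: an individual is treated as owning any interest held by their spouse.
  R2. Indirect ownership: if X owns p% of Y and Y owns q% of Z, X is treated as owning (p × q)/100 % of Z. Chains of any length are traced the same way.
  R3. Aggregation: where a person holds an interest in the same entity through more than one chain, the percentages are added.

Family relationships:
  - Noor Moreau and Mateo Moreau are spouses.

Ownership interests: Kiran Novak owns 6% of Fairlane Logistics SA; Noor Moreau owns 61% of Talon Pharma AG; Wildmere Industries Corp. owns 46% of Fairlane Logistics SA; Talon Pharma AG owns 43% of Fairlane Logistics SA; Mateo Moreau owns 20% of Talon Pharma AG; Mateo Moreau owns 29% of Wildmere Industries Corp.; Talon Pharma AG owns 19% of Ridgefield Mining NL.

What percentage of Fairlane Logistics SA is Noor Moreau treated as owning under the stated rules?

48.17%

By spousal attribution (R1), Noor Moreau is treated as also owning Mateo Moreau's interest in Talon Pharma AG, giving 61% + 20% = 81%.
By spousal attribution (R1), Noor Moreau is treated as owning Mateo Moreau's 29% interest in Wildmere Industries Corp.
Chain via Talon Pharma AG (R2): 81% × 43% = 34.83% of Fairlane Logistics SA.
Chain via Wildmere Industries Corp. (R2): 29% × 46% = 13.34% of Fairlane Logistics SA.
Aggregating (R3): 34.83% + 13.34% = 48.17%.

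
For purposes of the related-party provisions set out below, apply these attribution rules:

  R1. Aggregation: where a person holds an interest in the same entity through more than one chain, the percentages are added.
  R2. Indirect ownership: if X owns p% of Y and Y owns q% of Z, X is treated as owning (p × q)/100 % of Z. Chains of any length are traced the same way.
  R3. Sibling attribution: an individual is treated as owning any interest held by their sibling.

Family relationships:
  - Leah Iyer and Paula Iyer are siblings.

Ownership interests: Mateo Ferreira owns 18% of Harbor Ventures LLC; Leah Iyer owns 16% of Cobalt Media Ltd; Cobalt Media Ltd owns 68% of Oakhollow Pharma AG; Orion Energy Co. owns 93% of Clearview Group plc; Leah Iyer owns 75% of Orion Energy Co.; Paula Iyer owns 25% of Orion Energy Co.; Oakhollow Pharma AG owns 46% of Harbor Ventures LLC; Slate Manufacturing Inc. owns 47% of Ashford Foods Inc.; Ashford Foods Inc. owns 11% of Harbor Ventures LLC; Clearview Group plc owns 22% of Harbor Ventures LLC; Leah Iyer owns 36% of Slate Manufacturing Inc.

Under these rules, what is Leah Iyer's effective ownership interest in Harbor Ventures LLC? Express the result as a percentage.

27.326%

By sibling attribution (R3), Leah Iyer is treated as also owning Paula Iyer's interest in Orion Energy Co, giving 75% + 25% = 100%.
Chain via Slate Manufacturing Inc. → Ashford Foods Inc. (R2): 36% × 47% × 11% = 1.8612% of Harbor Ventures LLC.
Chain via Cobalt Media Ltd → Oakhollow Pharma AG (R2): 16% × 68% × 46% = 5.0048% of Harbor Ventures LLC.
Chain via Orion Energy Co. → Clearview Group plc (R2): 100% × 93% × 22% = 20.46% of Harbor Ventures LLC.
Aggregating (R1): 1.8612% + 5.0048% + 20.46% = 27.326%.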